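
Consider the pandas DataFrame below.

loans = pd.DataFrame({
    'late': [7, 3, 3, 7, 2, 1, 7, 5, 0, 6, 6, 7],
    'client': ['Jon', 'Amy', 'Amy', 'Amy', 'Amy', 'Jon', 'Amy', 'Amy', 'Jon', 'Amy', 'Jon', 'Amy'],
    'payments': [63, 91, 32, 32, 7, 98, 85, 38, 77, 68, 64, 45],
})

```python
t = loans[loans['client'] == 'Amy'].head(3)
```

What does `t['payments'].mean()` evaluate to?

51.6666666667

filter rows where client == 'Amy':
    late client  payments
1      3    Amy        91
2      3    Amy        32
3      7    Amy        32
4      2    Amy         7
6      7    Amy        85
7      5    Amy        38
9      6    Amy        68
11     7    Amy        45
take first 3 rows:
   late client  payments
1     3    Amy        91
2     3    Amy        32
3     7    Amy        32
Finally, mean of column 'payments' = 51.6666666667.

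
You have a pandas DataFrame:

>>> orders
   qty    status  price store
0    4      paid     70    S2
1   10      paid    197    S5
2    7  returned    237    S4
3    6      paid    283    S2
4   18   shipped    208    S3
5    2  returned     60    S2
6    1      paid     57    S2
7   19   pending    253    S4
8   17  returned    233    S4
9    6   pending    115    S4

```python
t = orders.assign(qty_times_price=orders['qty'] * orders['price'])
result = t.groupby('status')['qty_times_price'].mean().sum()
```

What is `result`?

add column qty_times_price = orders['qty'] * orders['price']:
   qty    status  price store  qty_times_price
0    4      paid     70    S2              280
1   10      paid    197    S5             1970
2    7  returned    237    S4             1659
3    6      paid    283    S2             1698
4   18   shipped    208    S3             3744
5    2  returned     60    S2              120
6    1      paid     57    S2               57
7   19   pending    253    S4             4807
8   17  returned    233    S4             3961
9    6   pending    115    S4              690
group by status, mean of qty_times_price:
status
paid        1001.250000
pending     2748.500000
returned    1913.333333
shipped     3744.000000
Name: qty_times_price, dtype: float64
Finally, sum of the resulting series = 9407.08333333.

9407.08333333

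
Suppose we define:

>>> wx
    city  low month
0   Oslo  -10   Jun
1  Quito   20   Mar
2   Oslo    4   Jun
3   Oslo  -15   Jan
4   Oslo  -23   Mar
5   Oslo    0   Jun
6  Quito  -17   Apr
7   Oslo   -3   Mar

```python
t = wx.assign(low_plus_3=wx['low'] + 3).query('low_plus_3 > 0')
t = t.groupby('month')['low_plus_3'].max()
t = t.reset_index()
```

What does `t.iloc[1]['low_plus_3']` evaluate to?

add column low_plus_3 = wx['low'] + 3:
    city  low month  low_plus_3
0   Oslo  -10   Jun          -7
1  Quito   20   Mar          23
2   Oslo    4   Jun           7
3   Oslo  -15   Jan         -12
4   Oslo  -23   Mar         -20
5   Oslo    0   Jun           3
6  Quito  -17   Apr         -14
7   Oslo   -3   Mar           0
filter rows where low_plus_3 > 0:
    city  low month  low_plus_3
1  Quito   20   Mar          23
2   Oslo    4   Jun           7
5   Oslo    0   Jun           3
group by month, max of low_plus_3:
month
Jun     7
Mar    23
Name: low_plus_3, dtype: int64
reset_index():
  month  low_plus_3
0   Jun           7
1   Mar          23
value at position 1, column 'low_plus_3' → 23

23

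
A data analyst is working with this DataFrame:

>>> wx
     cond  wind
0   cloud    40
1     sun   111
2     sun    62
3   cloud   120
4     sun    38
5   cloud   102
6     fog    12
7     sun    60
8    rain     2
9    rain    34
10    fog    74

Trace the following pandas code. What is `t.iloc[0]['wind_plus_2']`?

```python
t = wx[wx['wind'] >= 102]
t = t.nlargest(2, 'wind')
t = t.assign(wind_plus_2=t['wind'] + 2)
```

filter rows where wind >= 102:
    cond  wind
1    sun   111
3  cloud   120
5  cloud   102
take 2 rows with largest wind:
    cond  wind
3  cloud   120
1    sun   111
add column wind_plus_2 = t['wind'] + 2:
    cond  wind  wind_plus_2
3  cloud   120          122
1    sun   111          113

122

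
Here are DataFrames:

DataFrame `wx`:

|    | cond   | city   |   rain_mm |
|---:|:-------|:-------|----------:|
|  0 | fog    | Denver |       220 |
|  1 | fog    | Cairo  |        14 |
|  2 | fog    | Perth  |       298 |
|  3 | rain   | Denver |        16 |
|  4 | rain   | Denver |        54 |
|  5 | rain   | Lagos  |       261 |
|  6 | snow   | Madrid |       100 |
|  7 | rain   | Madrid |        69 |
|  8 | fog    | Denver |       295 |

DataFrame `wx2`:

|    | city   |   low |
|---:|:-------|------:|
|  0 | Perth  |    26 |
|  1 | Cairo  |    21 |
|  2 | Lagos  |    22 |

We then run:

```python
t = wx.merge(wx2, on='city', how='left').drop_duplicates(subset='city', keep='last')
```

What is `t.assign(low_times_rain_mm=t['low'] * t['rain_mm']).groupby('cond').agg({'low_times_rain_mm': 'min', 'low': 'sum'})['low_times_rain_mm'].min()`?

merge on 'city' (how='left') → 9 rows:
   cond    city  rain_mm   low
0   fog  Denver      220   NaN
1   fog   Cairo       14  21.0
2   fog   Perth      298  26.0
3  rain  Denver       16   NaN
4  rain  Denver       54   NaN
5  rain   Lagos      261  22.0
6  snow  Madrid      100   NaN
7  rain  Madrid       69   NaN
8   fog  Denver      295   NaN
drop duplicate city (keep=last):
   cond    city  rain_mm   low
1   fog   Cairo       14  21.0
2   fog   Perth      298  26.0
5  rain   Lagos      261  22.0
7  rain  Madrid       69   NaN
8   fog  Denver      295   NaN
add column low_times_rain_mm = t['low'] * t['rain_mm']:
   cond    city  rain_mm   low  low_times_rain_mm
1   fog   Cairo       14  21.0              294.0
2   fog   Perth      298  26.0             7748.0
5  rain   Lagos      261  22.0             5742.0
7  rain  Madrid       69   NaN                NaN
8   fog  Denver      295   NaN                NaN
group by cond: min(low_times_rain_mm), sum(low):
      low_times_rain_mm   low
cond                         
fog               294.0  47.0
rain             5742.0  22.0

294.0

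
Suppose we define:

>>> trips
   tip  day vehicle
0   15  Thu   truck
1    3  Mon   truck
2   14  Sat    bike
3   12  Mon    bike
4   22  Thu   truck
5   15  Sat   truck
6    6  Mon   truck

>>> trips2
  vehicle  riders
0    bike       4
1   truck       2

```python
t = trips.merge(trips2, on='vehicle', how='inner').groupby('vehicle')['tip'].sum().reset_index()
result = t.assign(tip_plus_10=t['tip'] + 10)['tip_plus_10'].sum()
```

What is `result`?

merge on 'vehicle' (how='inner') → 7 rows:
   tip  day vehicle  riders
0   15  Thu   truck       2
1    3  Mon   truck       2
2   14  Sat    bike       4
3   12  Mon    bike       4
4   22  Thu   truck       2
5   15  Sat   truck       2
6    6  Mon   truck       2
group by vehicle, sum of tip:
vehicle
bike     26
truck    61
Name: tip, dtype: int64
reset_index():
  vehicle  tip
0    bike   26
1   truck   61
add column tip_plus_10 = t['tip'] + 10:
  vehicle  tip  tip_plus_10
0    bike   26           36
1   truck   61           71
Then the sum of column 'tip_plus_10': 107

107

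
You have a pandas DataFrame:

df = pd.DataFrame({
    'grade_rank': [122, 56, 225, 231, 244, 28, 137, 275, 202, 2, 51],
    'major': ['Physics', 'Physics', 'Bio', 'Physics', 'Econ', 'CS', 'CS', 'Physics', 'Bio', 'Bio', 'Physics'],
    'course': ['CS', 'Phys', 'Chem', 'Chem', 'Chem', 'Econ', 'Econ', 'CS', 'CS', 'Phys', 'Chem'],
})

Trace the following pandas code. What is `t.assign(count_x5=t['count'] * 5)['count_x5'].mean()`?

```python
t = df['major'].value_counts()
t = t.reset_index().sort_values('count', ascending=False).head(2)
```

20.0

value_counts of major:
major
Physics    5
Bio        3
CS         2
Econ       1
Name: count, dtype: int64
reset_index():
     major  count
0  Physics      5
1      Bio      3
2       CS      2
3     Econ      1
sort by count descending:
     major  count
0  Physics      5
1      Bio      3
2       CS      2
3     Econ      1
take first 2 rows:
     major  count
0  Physics      5
1      Bio      3
add column count_x5 = t['count'] * 5:
     major  count  count_x5
0  Physics      5        25
1      Bio      3        15
Reading off the mean of column 'count_x5', we get 20.0.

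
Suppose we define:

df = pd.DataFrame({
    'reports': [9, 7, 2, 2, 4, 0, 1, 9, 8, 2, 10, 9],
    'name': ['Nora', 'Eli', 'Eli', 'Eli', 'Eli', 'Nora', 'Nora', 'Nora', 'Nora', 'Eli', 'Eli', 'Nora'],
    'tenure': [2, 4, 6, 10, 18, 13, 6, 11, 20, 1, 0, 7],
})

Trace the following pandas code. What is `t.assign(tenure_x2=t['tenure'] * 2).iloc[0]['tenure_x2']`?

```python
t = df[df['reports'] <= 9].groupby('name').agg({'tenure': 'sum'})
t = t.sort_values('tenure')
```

78

filter rows where reports <= 9:
    reports  name  tenure
0         9  Nora       2
1         7   Eli       4
2         2   Eli       6
3         2   Eli      10
4         4   Eli      18
5         0  Nora      13
6         1  Nora       6
7         9  Nora      11
8         8  Nora      20
9         2   Eli       1
11        9  Nora       7
group by name, sum of tenure:
      tenure
name        
Eli       39
Nora      59
sort by tenure:
      tenure
name        
Eli       39
Nora      59
add column tenure_x2 = t['tenure'] * 2:
      tenure  tenure_x2
name                   
Eli       39         78
Nora      59        118
Hence 78.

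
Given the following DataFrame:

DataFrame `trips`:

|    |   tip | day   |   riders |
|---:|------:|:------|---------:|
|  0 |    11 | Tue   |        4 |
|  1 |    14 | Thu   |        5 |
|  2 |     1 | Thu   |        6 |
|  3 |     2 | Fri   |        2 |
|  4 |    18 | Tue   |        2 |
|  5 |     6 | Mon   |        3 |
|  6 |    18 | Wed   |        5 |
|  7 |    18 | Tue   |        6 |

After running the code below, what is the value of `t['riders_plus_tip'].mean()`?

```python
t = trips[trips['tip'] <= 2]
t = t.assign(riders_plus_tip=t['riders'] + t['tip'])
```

filter rows where tip <= 2:
   tip  day  riders
2    1  Thu       6
3    2  Fri       2
add column riders_plus_tip = t['riders'] + t['tip']:
   tip  day  riders  riders_plus_tip
2    1  Thu       6                7
3    2  Fri       2                4
mean of column 'riders_plus_tip' → 5.5

5.5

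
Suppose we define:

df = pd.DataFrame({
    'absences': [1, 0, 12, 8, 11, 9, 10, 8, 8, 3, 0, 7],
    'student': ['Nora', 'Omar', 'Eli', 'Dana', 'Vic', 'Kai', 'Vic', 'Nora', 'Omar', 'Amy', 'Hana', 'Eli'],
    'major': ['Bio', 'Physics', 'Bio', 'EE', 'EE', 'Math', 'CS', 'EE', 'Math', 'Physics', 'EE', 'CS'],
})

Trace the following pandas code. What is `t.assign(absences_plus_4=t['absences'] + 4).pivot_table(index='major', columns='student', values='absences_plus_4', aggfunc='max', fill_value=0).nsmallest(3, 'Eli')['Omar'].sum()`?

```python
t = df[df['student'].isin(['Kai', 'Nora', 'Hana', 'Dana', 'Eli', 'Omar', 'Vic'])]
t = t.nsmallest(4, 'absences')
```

4

filter rows where student in ['Kai', 'Nora', 'Hana', 'Dana', 'Eli', 'Omar', 'Vic']:
    absences student    major
0          1    Nora      Bio
1          0    Omar  Physics
2         12     Eli      Bio
3          8    Dana       EE
4         11     Vic       EE
5          9     Kai     Math
6         10     Vic       CS
7          8    Nora       EE
8          8    Omar     Math
10         0    Hana       EE
11         7     Eli       CS
take 4 rows with smallest absences:
    absences student    major
1          0    Omar  Physics
10         0    Hana       EE
0          1    Nora      Bio
11         7     Eli       CS
add column absences_plus_4 = t['absences'] + 4:
    absences student    major  absences_plus_4
1          0    Omar  Physics                4
10         0    Hana       EE                4
0          1    Nora      Bio                5
11         7     Eli       CS               11
pivot: rows=major, cols=student, max(absences_plus_4):
student  Eli  Hana  Nora  Omar
major                         
Bio        0     0     5     0
CS        11     0     0     0
EE         0     4     0     0
Physics    0     0     0     4
take 3 rows with smallest Eli:
student  Eli  Hana  Nora  Omar
major                         
Bio        0     0     5     0
EE         0     4     0     0
Physics    0     0     0     4
So sum() = 4.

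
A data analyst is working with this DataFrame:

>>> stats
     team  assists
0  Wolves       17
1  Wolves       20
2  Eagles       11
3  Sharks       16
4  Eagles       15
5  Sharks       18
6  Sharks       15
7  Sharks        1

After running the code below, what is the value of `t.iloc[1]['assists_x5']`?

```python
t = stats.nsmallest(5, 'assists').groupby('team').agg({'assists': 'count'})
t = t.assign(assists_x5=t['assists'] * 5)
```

take 5 rows with smallest assists:
     team  assists
7  Sharks        1
2  Eagles       11
4  Eagles       15
6  Sharks       15
3  Sharks       16
group by team, count of assists:
        assists
team           
Eagles        2
Sharks        3
add column assists_x5 = t['assists'] * 5:
        assists  assists_x5
team                       
Eagles        2          10
Sharks        3          15

15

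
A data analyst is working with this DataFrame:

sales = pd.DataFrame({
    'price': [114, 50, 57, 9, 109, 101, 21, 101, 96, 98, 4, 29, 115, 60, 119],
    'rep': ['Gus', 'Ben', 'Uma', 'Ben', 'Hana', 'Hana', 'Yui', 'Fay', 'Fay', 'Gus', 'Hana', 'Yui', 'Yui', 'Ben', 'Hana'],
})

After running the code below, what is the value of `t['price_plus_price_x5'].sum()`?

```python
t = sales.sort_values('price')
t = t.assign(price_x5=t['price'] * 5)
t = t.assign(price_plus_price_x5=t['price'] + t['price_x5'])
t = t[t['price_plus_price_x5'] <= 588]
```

sort by price:
    price   rep
10      4  Hana
3       9   Ben
6      21   Yui
11     29   Yui
1      50   Ben
2      57   Uma
13     60   Ben
8      96   Fay
9      98   Gus
5     101  Hana
7     101   Fay
4     109  Hana
0     114   Gus
12    115   Yui
14    119  Hana
add column price_x5 = t['price'] * 5:
    price   rep  price_x5
10      4  Hana        20
3       9   Ben        45
6      21   Yui       105
11     29   Yui       145
1      50   Ben       250
2      57   Uma       285
13     60   Ben       300
8      96   Fay       480
9      98   Gus       490
5     101  Hana       505
7     101   Fay       505
4     109  Hana       545
0     114   Gus       570
12    115   Yui       575
14    119  Hana       595
add column price_plus_price_x5 = t['price'] + t['price_x5']:
    price   rep  price_x5  price_plus_price_x5
10      4  Hana        20                   24
3       9   Ben        45                   54
6      21   Yui       105                  126
11     29   Yui       145                  174
1      50   Ben       250                  300
2      57   Uma       285                  342
13     60   Ben       300                  360
8      96   Fay       480                  576
9      98   Gus       490                  588
5     101  Hana       505                  606
7     101   Fay       505                  606
4     109  Hana       545                  654
0     114   Gus       570                  684
12    115   Yui       575                  690
14    119  Hana       595                  714
filter rows where price_plus_price_x5 <= 588:
    price   rep  price_x5  price_plus_price_x5
10      4  Hana        20                   24
3       9   Ben        45                   54
6      21   Yui       105                  126
11     29   Yui       145                  174
1      50   Ben       250                  300
2      57   Uma       285                  342
13     60   Ben       300                  360
8      96   Fay       480                  576
9      98   Gus       490                  588

2544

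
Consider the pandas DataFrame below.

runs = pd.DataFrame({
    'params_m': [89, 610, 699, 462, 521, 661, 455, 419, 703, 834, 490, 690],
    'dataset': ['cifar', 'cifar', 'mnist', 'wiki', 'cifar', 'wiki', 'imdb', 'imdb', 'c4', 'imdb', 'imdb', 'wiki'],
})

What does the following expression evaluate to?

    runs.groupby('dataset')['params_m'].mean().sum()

group by dataset, mean of params_m:
dataset
c4       703.000000
cifar    406.666667
imdb     549.500000
mnist    699.000000
wiki     604.333333
Name: params_m, dtype: float64
So sum() = 2962.5.

2962.5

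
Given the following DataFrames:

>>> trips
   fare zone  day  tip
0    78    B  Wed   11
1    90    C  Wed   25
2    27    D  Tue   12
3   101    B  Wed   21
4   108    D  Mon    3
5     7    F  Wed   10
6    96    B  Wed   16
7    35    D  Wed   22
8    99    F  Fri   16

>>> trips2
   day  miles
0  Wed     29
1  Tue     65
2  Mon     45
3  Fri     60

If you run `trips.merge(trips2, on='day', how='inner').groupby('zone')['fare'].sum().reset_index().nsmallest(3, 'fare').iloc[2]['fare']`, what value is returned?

merge on 'day' (how='inner') → 9 rows:
   fare zone  day  tip  miles
0    78    B  Wed   11     29
1    90    C  Wed   25     29
2    27    D  Tue   12     65
3   101    B  Wed   21     29
4   108    D  Mon    3     45
5     7    F  Wed   10     29
6    96    B  Wed   16     29
7    35    D  Wed   22     29
8    99    F  Fri   16     60
group by zone, sum of fare:
zone
B    275
C     90
D    170
F    106
Name: fare, dtype: int64
reset_index():
  zone  fare
0    B   275
1    C    90
2    D   170
3    F   106
take 3 rows with smallest fare:
  zone  fare
1    C    90
3    F   106
2    D   170

170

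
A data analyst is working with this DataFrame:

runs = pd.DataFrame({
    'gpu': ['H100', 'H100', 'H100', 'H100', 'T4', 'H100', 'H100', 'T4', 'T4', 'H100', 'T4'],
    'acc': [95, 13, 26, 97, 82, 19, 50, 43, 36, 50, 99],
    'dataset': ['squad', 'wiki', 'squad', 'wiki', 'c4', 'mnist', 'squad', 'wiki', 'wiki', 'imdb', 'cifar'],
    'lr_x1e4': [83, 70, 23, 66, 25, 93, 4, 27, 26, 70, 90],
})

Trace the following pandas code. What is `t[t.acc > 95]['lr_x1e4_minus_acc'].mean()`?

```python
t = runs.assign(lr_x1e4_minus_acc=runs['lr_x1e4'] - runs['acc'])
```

add column lr_x1e4_minus_acc = runs['lr_x1e4'] - runs['acc']:
     gpu  acc dataset  lr_x1e4  lr_x1e4_minus_acc
0   H100   95   squad       83                -12
1   H100   13    wiki       70                 57
2   H100   26   squad       23                 -3
3   H100   97    wiki       66                -31
4     T4   82      c4       25                -57
5   H100   19   mnist       93                 74
6   H100   50   squad        4                -46
7     T4   43    wiki       27                -16
8     T4   36    wiki       26                -10
9   H100   50    imdb       70                 20
10    T4   99   cifar       90                 -9
filter rows where acc > 95:
     gpu  acc dataset  lr_x1e4  lr_x1e4_minus_acc
3   H100   97    wiki       66                -31
10    T4   99   cifar       90                 -9
Taking the mean of column 'lr_x1e4_minus_acc' gives -20.0.

-20.0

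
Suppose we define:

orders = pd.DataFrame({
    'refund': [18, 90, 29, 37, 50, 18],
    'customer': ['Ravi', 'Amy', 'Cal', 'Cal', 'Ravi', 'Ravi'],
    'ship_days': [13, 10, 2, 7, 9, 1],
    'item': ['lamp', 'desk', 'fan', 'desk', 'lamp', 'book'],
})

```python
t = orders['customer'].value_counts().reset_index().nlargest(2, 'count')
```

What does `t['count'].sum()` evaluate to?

value_counts of customer:
customer
Ravi    3
Cal     2
Amy     1
Name: count, dtype: int64
reset_index():
  customer  count
0     Ravi      3
1      Cal      2
2      Amy      1
take 2 rows with largest count:
  customer  count
0     Ravi      3
1      Cal      2
The sum of column 'count' is 5.

5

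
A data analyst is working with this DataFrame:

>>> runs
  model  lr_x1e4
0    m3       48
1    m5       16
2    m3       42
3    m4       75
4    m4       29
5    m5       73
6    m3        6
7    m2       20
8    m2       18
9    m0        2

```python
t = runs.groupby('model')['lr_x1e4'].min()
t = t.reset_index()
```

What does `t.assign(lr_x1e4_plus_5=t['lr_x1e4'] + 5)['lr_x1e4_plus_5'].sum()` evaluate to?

96

group by model, min of lr_x1e4:
model
m0     2
m2    18
m3     6
m4    29
m5    16
Name: lr_x1e4, dtype: int64
reset_index():
  model  lr_x1e4
0    m0        2
1    m2       18
2    m3        6
3    m4       29
4    m5       16
add column lr_x1e4_plus_5 = t['lr_x1e4'] + 5:
  model  lr_x1e4  lr_x1e4_plus_5
0    m0        2               7
1    m2       18              23
2    m3        6              11
3    m4       29              34
4    m5       16              21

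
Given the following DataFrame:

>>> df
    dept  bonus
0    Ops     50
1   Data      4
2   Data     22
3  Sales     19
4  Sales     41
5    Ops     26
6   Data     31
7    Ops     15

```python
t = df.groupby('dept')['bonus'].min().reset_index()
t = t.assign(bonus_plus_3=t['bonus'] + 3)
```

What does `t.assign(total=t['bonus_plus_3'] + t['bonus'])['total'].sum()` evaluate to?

85

group by dept, min of bonus:
dept
Data      4
Ops      15
Sales    19
Name: bonus, dtype: int64
reset_index():
    dept  bonus
0   Data      4
1    Ops     15
2  Sales     19
add column bonus_plus_3 = t['bonus'] + 3:
    dept  bonus  bonus_plus_3
0   Data      4             7
1    Ops     15            18
2  Sales     19            22
add column total = t['bonus_plus_3'] + t['bonus']:
    dept  bonus  bonus_plus_3  total
0   Data      4             7     11
1    Ops     15            18     33
2  Sales     19            22     41
So sum() = 85.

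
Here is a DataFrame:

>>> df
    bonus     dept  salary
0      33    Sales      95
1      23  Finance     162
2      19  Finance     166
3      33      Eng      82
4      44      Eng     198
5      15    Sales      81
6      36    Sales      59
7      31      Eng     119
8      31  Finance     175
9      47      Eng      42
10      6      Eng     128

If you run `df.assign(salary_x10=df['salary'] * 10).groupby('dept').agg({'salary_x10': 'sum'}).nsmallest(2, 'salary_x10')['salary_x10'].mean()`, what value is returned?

add column salary_x10 = df['salary'] * 10:
    bonus     dept  salary  salary_x10
0      33    Sales      95         950
1      23  Finance     162        1620
2      19  Finance     166        1660
3      33      Eng      82         820
4      44      Eng     198        1980
5      15    Sales      81         810
6      36    Sales      59         590
7      31      Eng     119        1190
8      31  Finance     175        1750
9      47      Eng      42         420
10      6      Eng     128        1280
group by dept, sum of salary_x10:
         salary_x10
dept               
Eng            5690
Finance        5030
Sales          2350
take 2 rows with smallest salary_x10:
         salary_x10
dept               
Sales          2350
Finance        5030
Finally, mean of column 'salary_x10' = 3690.0.

3690.0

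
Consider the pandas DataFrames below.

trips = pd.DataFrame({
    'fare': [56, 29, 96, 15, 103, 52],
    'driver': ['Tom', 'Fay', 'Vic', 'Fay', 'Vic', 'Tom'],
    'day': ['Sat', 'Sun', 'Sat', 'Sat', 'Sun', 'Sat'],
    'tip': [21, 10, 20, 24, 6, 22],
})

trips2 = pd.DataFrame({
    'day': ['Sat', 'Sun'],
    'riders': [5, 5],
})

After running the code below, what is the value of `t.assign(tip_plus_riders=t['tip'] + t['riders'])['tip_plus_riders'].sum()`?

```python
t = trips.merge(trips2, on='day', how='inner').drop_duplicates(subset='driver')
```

merge on 'day' (how='inner') → 6 rows:
   fare driver  day  tip  riders
0    56    Tom  Sat   21       5
1    29    Fay  Sun   10       5
2    96    Vic  Sat   20       5
3    15    Fay  Sat   24       5
4   103    Vic  Sun    6       5
5    52    Tom  Sat   22       5
drop duplicate driver (keep=first):
   fare driver  day  tip  riders
0    56    Tom  Sat   21       5
1    29    Fay  Sun   10       5
2    96    Vic  Sat   20       5
add column tip_plus_riders = t['tip'] + t['riders']:
   fare driver  day  tip  riders  tip_plus_riders
0    56    Tom  Sat   21       5               26
1    29    Fay  Sun   10       5               15
2    96    Vic  Sat   20       5               25

66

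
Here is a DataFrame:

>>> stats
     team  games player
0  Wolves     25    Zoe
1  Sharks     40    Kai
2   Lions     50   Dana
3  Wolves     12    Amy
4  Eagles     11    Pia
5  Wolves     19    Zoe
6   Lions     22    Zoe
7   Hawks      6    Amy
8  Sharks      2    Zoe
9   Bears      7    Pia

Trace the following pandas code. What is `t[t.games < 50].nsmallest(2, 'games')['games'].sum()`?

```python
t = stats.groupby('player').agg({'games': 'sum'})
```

36

group by player, sum of games:
        games
player       
Amy        18
Dana       50
Kai        40
Pia        18
Zoe        68
filter rows where games < 50:
        games
player       
Amy        18
Kai        40
Pia        18
take 2 rows with smallest games:
        games
player       
Amy        18
Pia        18
Reading off the sum of column 'games', we get 36.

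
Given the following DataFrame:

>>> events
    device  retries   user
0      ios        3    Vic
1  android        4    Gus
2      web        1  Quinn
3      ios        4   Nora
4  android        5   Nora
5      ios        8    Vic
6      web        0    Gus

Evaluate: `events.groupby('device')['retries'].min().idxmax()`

android

group by device, min of retries:
device
android    4
ios        3
web        0
Name: retries, dtype: int64
Hence android.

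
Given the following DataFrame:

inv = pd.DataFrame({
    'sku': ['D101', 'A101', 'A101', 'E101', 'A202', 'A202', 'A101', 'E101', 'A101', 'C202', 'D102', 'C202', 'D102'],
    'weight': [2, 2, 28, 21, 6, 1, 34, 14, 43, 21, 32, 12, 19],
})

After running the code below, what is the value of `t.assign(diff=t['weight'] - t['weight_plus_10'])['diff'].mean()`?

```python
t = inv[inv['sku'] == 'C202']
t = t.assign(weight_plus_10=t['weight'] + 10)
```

filter rows where sku == 'C202':
     sku  weight
9   C202      21
11  C202      12
add column weight_plus_10 = t['weight'] + 10:
     sku  weight  weight_plus_10
9   C202      21              31
11  C202      12              22
add column diff = t['weight'] - t['weight_plus_10']:
     sku  weight  weight_plus_10  diff
9   C202      21              31   -10
11  C202      12              22   -10
Finally, mean of column 'diff' = -10.0.

-10.0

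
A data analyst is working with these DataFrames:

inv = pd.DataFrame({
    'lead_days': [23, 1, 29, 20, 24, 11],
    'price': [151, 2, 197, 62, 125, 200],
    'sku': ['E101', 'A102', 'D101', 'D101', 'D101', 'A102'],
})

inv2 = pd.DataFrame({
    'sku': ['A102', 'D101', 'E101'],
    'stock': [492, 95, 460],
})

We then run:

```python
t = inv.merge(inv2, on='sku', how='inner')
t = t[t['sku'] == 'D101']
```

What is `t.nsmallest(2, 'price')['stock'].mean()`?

merge on 'sku' (how='inner') → 6 rows:
   lead_days  price   sku  stock
0         23    151  E101    460
1          1      2  A102    492
2         29    197  D101     95
3         20     62  D101     95
4         24    125  D101     95
5         11    200  A102    492
filter rows where sku == 'D101':
   lead_days  price   sku  stock
2         29    197  D101     95
3         20     62  D101     95
4         24    125  D101     95
take 2 rows with smallest price:
   lead_days  price   sku  stock
3         20     62  D101     95
4         24    125  D101     95
So mean() = 95.0.

95.0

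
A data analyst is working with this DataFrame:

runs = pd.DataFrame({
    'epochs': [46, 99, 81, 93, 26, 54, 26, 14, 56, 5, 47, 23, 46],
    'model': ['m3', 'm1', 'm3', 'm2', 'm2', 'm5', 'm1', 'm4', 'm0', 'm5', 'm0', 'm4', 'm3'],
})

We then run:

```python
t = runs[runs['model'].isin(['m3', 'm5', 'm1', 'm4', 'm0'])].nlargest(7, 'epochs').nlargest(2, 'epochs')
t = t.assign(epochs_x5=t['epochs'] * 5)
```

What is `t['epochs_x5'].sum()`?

filter rows where model in ['m3', 'm5', 'm1', 'm4', 'm0']:
    epochs model
0       46    m3
1       99    m1
2       81    m3
5       54    m5
6       26    m1
7       14    m4
8       56    m0
9        5    m5
10      47    m0
11      23    m4
12      46    m3
take 7 rows with largest epochs:
    epochs model
1       99    m1
2       81    m3
8       56    m0
5       54    m5
10      47    m0
0       46    m3
12      46    m3
take 2 rows with largest epochs:
   epochs model
1      99    m1
2      81    m3
add column epochs_x5 = t['epochs'] * 5:
   epochs model  epochs_x5
1      99    m1        495
2      81    m3        405
sum of column 'epochs_x5' → 900

900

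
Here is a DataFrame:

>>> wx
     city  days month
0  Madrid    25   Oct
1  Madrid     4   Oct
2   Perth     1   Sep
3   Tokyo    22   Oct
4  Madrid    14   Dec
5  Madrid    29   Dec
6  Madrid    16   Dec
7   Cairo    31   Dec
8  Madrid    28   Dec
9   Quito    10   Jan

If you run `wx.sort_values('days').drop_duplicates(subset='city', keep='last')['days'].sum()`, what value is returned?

sort by days:
     city  days month
2   Perth     1   Sep
1  Madrid     4   Oct
9   Quito    10   Jan
4  Madrid    14   Dec
6  Madrid    16   Dec
3   Tokyo    22   Oct
0  Madrid    25   Oct
8  Madrid    28   Dec
5  Madrid    29   Dec
7   Cairo    31   Dec
drop duplicate city (keep=last):
     city  days month
2   Perth     1   Sep
9   Quito    10   Jan
3   Tokyo    22   Oct
5  Madrid    29   Dec
7   Cairo    31   Dec

93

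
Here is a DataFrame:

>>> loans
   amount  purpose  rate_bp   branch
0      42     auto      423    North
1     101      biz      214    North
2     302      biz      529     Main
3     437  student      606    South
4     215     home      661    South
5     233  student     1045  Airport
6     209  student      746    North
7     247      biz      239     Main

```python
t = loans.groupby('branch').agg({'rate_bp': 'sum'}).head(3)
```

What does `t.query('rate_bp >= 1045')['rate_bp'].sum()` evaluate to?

group by branch, sum of rate_bp:
         rate_bp
branch          
Airport     1045
Main         768
North       1383
South       1267
take first 3 rows:
         rate_bp
branch          
Airport     1045
Main         768
North       1383
filter rows where rate_bp >= 1045:
         rate_bp
branch          
Airport     1045
North       1383
Then the sum of column 'rate_bp': 2428

2428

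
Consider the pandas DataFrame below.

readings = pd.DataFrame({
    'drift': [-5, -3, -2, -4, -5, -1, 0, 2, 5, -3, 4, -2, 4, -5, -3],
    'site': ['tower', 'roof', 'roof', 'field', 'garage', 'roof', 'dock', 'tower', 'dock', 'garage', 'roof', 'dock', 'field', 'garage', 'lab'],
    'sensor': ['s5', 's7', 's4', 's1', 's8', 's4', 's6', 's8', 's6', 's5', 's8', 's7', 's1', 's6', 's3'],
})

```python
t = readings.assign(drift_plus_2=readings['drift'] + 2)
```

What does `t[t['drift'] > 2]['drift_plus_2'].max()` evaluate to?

add column drift_plus_2 = readings['drift'] + 2:
    drift    site sensor  drift_plus_2
0      -5   tower     s5            -3
1      -3    roof     s7            -1
2      -2    roof     s4             0
3      -4   field     s1            -2
4      -5  garage     s8            -3
5      -1    roof     s4             1
6       0    dock     s6             2
7       2   tower     s8             4
8       5    dock     s6             7
9      -3  garage     s5            -1
10      4    roof     s8             6
11     -2    dock     s7             0
12      4   field     s1             6
13     -5  garage     s6            -3
14     -3     lab     s3            -1
filter rows where drift > 2:
    drift   site sensor  drift_plus_2
8       5   dock     s6             7
10      4   roof     s8             6
12      4  field     s1             6

7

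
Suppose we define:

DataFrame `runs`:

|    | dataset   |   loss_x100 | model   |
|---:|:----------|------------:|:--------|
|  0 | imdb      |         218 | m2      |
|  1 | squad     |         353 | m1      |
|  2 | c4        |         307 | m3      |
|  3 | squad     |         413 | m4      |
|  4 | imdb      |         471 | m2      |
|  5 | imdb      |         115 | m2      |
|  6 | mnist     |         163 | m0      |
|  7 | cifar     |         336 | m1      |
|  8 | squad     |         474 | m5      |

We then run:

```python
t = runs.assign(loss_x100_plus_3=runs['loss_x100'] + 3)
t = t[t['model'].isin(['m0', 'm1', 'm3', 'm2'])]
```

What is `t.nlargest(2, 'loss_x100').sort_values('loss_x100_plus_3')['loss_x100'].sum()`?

824

add column loss_x100_plus_3 = runs['loss_x100'] + 3:
  dataset  loss_x100 model  loss_x100_plus_3
0    imdb        218    m2               221
1   squad        353    m1               356
2      c4        307    m3               310
3   squad        413    m4               416
4    imdb        471    m2               474
5    imdb        115    m2               118
6   mnist        163    m0               166
7   cifar        336    m1               339
8   squad        474    m5               477
filter rows where model in ['m0', 'm1', 'm3', 'm2']:
  dataset  loss_x100 model  loss_x100_plus_3
0    imdb        218    m2               221
1   squad        353    m1               356
2      c4        307    m3               310
4    imdb        471    m2               474
5    imdb        115    m2               118
6   mnist        163    m0               166
7   cifar        336    m1               339
take 2 rows with largest loss_x100:
  dataset  loss_x100 model  loss_x100_plus_3
4    imdb        471    m2               474
1   squad        353    m1               356
sort by loss_x100_plus_3:
  dataset  loss_x100 model  loss_x100_plus_3
1   squad        353    m1               356
4    imdb        471    m2               474
So sum() = 824.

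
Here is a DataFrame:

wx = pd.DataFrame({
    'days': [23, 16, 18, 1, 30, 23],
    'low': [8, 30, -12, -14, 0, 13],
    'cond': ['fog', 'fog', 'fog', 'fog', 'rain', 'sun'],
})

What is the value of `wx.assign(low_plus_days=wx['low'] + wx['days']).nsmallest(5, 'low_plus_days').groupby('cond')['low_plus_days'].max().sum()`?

97

add column low_plus_days = wx['low'] + wx['days']:
   days  low  cond  low_plus_days
0    23    8   fog             31
1    16   30   fog             46
2    18  -12   fog              6
3     1  -14   fog            -13
4    30    0  rain             30
5    23   13   sun             36
take 5 rows with smallest low_plus_days:
   days  low  cond  low_plus_days
3     1  -14   fog            -13
2    18  -12   fog              6
4    30    0  rain             30
0    23    8   fog             31
5    23   13   sun             36
group by cond, max of low_plus_days:
cond
fog     31
rain    30
sun     36
Name: low_plus_days, dtype: int64
The sum of the resulting series is 97.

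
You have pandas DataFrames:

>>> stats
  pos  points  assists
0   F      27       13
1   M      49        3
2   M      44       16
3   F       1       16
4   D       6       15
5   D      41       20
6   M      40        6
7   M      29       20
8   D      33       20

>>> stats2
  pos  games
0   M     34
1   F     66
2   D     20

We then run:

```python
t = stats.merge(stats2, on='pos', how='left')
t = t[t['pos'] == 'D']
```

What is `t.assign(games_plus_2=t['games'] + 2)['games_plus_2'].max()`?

22

merge on 'pos' (how='left') → 9 rows:
  pos  points  assists  games
0   F      27       13     66
1   M      49        3     34
2   M      44       16     34
3   F       1       16     66
4   D       6       15     20
5   D      41       20     20
6   M      40        6     34
7   M      29       20     34
8   D      33       20     20
filter rows where pos == 'D':
  pos  points  assists  games
4   D       6       15     20
5   D      41       20     20
8   D      33       20     20
add column games_plus_2 = t['games'] + 2:
  pos  points  assists  games  games_plus_2
4   D       6       15     20            22
5   D      41       20     20            22
8   D      33       20     20            22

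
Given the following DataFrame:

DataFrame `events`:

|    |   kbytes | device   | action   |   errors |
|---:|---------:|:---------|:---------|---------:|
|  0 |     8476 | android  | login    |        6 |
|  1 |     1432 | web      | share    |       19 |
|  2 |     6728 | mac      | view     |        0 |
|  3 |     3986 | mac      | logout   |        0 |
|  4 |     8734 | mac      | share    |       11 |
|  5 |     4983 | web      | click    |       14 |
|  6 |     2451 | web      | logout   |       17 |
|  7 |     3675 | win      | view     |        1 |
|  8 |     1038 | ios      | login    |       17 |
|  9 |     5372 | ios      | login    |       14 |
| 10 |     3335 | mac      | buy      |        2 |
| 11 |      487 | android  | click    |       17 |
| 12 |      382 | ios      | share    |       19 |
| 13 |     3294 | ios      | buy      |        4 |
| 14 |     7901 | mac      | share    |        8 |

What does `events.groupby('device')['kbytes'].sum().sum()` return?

62274

group by device, sum of kbytes:
device
android     8963
ios        10086
mac        30684
web         8866
win         3675
Name: kbytes, dtype: int64
The sum of the resulting series is 62274.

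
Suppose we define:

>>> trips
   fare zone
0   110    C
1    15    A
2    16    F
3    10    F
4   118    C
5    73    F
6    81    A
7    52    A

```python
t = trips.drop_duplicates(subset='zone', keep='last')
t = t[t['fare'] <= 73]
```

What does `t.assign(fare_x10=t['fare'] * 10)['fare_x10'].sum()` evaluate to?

1250

drop duplicate zone (keep=last):
   fare zone
4   118    C
5    73    F
7    52    A
filter rows where fare <= 73:
   fare zone
5    73    F
7    52    A
add column fare_x10 = t['fare'] * 10:
   fare zone  fare_x10
5    73    F       730
7    52    A       520
Hence 1250.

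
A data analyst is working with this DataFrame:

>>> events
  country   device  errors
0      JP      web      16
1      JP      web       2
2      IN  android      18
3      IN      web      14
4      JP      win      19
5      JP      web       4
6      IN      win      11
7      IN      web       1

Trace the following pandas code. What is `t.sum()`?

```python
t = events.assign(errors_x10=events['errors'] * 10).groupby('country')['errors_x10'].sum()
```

add column errors_x10 = events['errors'] * 10:
  country   device  errors  errors_x10
0      JP      web      16         160
1      JP      web       2          20
2      IN  android      18         180
3      IN      web      14         140
4      JP      win      19         190
5      JP      web       4          40
6      IN      win      11         110
7      IN      web       1          10
group by country, sum of errors_x10:
country
IN    440
JP    410
Name: errors_x10, dtype: int64

850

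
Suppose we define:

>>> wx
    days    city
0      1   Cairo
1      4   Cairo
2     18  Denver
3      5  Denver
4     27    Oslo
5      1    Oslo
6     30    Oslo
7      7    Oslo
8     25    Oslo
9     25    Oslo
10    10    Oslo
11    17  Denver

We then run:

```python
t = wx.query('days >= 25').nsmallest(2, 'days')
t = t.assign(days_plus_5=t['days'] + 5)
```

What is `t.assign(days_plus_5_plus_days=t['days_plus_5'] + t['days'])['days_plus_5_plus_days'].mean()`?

filter rows where days >= 25:
   days  city
4    27  Oslo
6    30  Oslo
8    25  Oslo
9    25  Oslo
take 2 rows with smallest days:
   days  city
8    25  Oslo
9    25  Oslo
add column days_plus_5 = t['days'] + 5:
   days  city  days_plus_5
8    25  Oslo           30
9    25  Oslo           30
add column days_plus_5_plus_days = t['days_plus_5'] + t['days']:
   days  city  days_plus_5  days_plus_5_plus_days
8    25  Oslo           30                     55
9    25  Oslo           30                     55

55.0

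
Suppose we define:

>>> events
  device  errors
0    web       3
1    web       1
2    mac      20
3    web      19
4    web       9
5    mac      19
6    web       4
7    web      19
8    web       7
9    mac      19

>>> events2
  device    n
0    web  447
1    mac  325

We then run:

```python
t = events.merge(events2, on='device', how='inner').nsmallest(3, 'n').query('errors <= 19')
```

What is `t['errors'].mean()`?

19.0

merge on 'device' (how='inner') → 10 rows:
  device  errors    n
0    web       3  447
1    web       1  447
2    mac      20  325
3    web      19  447
4    web       9  447
5    mac      19  325
6    web       4  447
7    web      19  447
8    web       7  447
9    mac      19  325
take 3 rows with smallest n:
  device  errors    n
2    mac      20  325
5    mac      19  325
9    mac      19  325
filter rows where errors <= 19:
  device  errors    n
5    mac      19  325
9    mac      19  325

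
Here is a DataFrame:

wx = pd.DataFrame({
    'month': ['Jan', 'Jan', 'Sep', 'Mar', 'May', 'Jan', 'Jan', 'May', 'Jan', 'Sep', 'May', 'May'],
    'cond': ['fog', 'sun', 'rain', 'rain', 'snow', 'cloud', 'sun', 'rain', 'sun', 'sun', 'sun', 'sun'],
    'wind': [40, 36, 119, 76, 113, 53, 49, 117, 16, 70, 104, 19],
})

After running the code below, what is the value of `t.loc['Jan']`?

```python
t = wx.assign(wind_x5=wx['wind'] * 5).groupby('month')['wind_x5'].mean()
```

194.0

add column wind_x5 = wx['wind'] * 5:
   month   cond  wind  wind_x5
0    Jan    fog    40      200
1    Jan    sun    36      180
2    Sep   rain   119      595
3    Mar   rain    76      380
4    May   snow   113      565
5    Jan  cloud    53      265
6    Jan    sun    49      245
7    May   rain   117      585
8    Jan    sun    16       80
9    Sep    sun    70      350
10   May    sun   104      520
11   May    sun    19       95
group by month, mean of wind_x5:
month
Jan    194.00
Mar    380.00
May    441.25
Sep    472.50
Name: wind_x5, dtype: float64
Finally, value at index 'Jan' = 194.0.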